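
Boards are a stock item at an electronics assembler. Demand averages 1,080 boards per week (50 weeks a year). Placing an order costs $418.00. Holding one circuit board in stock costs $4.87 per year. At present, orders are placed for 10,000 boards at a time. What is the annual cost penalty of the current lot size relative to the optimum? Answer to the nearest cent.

Extra cost ≈ $11,779.82 per year

Annual demand D = 1,080 × 50 = 54,000.
EOQ = √(2DS/H) = √(2 × 54,000 × 418 / 4.87) ≈ 3044.64.
Cost at Q* = (D/Q*)S + (Q*/2)H = √(2DSH) ≈ $14,827.38.
Cost at Q = 10,000: (54,000/10,000)×418 + (10,000/2)×4.87 = $2,257.20 + $24,350.00 = $26,607.20.
Excess = $26,607.20 − $14,827.38 = $11,779.82.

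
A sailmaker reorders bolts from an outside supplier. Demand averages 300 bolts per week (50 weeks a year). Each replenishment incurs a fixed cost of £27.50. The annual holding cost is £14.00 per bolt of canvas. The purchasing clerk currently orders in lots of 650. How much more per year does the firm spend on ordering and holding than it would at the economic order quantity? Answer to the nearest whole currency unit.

Extra cost ≈ £1,786 per year

Annual demand D = 300 × 50 = 15,000.
EOQ = √(2DS/H) = √(2 × 15,000 × 27.5 / 14) ≈ 242.75.
Cost at Q* = (D/Q*)S + (Q*/2)H = √(2DSH) ≈ £3,398.53.
Cost at Q = 650: (15,000/650)×27.5 + (650/2)×14 = £634.62 + £4,550.00 = £5,184.62.
Excess = £5,184.62 − £3,398.53 = £1,786.09.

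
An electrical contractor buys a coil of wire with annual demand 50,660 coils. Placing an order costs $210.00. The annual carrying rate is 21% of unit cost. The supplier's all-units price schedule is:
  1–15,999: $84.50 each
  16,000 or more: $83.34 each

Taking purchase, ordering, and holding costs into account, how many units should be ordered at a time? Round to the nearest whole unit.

Q* ≈ 1,095 coils

Holding cost per unit per year at price C is H = 0.21·C.
For each price level, check whether its EOQ is feasible; otherwise the best quantity at that price is the breakpoint.
EOQ at $84.50 = 1095.0 (feasible in tier 1): TC = 50,660×$84.50 + (50,660/1095.0)×210 + (1095.0/2)×0.21×$84.50 = $4,300,201.00.
EOQ at $83.34 = 1102.6 < 16000, so use break Q=16000: TC = 50,660×$83.34 + (50,660/16000.0)×210 + (16000.0/2)×0.21×$83.34 = $4,362,680.51.
Lowest total cost is $4,300,201.00 at Q = 1095.0.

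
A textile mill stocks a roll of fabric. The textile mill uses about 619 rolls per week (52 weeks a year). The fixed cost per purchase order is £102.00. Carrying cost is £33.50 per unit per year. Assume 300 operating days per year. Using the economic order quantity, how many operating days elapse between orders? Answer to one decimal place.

T ≈ 4.1 days

Annual demand D = 619 × 52 = 32,188.
Q* = √(2DS/H) = √(2 × 32,188 × 102 / 33.5) ≈ 442.73.
Cycle time = Q*/D × 300 = 442.73 / 32,188 × 300 ≈ 4.126 days.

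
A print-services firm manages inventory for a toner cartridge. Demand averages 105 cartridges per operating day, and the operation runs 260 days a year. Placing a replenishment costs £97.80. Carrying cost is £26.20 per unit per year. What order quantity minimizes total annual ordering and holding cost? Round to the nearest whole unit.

Annual demand D = 105 × 260 = 27,300.
EOQ = √(2DS / H) = √(2 × 27,300 × 97.8 / 26.2).
= √(5,339,880 / 26.2) = √203,812.2137 ≈ 451.456.

Q* ≈ 451 cartridges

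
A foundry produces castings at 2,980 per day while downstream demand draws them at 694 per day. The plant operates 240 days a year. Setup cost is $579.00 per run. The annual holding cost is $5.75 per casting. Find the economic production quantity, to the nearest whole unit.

Annual demand D = 694 × 240 = 166,560.
Production build-up factor (1 − d/p) = 1 − 694/2,980 = 0.7671.
Q* = √(2DS / (H(1 − d/p))) = √(2 × 166,560 × 579 / (5.75 × 0.7671)).
= √(192,876,480 / 4.4109) ≈ 6612.653.

Q* ≈ 6,613 castings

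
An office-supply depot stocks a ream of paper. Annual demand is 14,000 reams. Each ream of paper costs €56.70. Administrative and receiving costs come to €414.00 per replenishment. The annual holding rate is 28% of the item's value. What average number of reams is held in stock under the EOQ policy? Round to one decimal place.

Average inventory ≈ 427.2 reams

Holding cost H = 0.28 × €56.70 = €15.8760 per unit per year.
Q* = √(2DS/H) = √(2 × 14,000 × 414 / 15.876) ≈ 854.49.
Average inventory = Q*/2 ≈ 854.49 / 2 = 427.247.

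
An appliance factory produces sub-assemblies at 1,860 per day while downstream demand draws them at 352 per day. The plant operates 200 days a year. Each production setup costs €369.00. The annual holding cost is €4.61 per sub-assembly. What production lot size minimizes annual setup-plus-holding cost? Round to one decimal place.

Annual demand D = 352 × 200 = 70,400.
Production build-up factor (1 − d/p) = 1 − 352/1,860 = 0.8108.
Q* = √(2DS / (H(1 − d/p))) = √(2 × 70,400 × 369 / (4.61 × 0.8108)).
= √(51,955,200 / 3.7376) ≈ 3728.377.

Q* ≈ 3,728.4 sub-assemblies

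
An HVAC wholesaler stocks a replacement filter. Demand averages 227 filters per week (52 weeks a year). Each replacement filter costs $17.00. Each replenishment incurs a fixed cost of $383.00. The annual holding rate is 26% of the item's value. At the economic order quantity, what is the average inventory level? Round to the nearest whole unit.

Annual demand D = 227 × 52 = 11,804.
Holding cost H = 0.26 × $17.00 = $4.4200 per unit per year.
EOQ = √(2DS/H) = √(2 × 11,804 × 383 / 4.42) ≈ 1430.27.
Average inventory = Q*/2 ≈ 1430.27 / 2 = 715.135.

Average inventory ≈ 715 filters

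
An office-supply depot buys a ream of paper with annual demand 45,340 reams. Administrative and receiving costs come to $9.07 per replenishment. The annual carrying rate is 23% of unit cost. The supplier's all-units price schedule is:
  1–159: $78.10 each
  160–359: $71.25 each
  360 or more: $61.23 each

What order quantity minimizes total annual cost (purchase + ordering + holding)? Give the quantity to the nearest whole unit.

Q* ≈ 360 reams

Holding cost per unit per year at price C is H = 0.23·C.
Candidates are each tier's EOQ (if it falls in that tier) and each price-break quantity.
Tier 1 ($78.10): EOQ = 214.0 exceeds tier's upper bound 159, so this tier is dominated.
EOQ at $71.25 = 224.0 (feasible in tier 2): TC = 45,340×$71.25 + (45,340/224.0)×9.07 + (224.0/2)×0.23×$71.25 = $3,234,146.27.
EOQ at $61.23 = 241.7 < 360, so use break Q=360: TC = 45,340×$61.23 + (45,340/360.0)×9.07 + (360.0/2)×0.23×$61.23 = $2,779,845.44.
Lowest total cost is $2,779,845.44 at Q = 360.0.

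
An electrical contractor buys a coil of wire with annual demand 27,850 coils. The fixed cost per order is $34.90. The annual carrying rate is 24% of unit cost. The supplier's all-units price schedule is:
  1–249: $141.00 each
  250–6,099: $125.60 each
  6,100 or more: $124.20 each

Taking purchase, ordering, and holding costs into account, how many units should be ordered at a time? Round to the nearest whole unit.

Holding cost per unit per year at price C is H = 0.24·C.
Candidates are each tier's EOQ (if it falls in that tier) and each price-break quantity.
EOQ at $141.00 = 239.7 (feasible in tier 1): TC = 27,850×$141.00 + (27,850/239.7)×34.9 + (239.7/2)×0.24×$141.00 = $3,934,960.65.
EOQ at $125.60 = 253.9 (feasible in tier 2): TC = 27,850×$125.60 + (27,850/253.9)×34.9 + (253.9/2)×0.24×$125.60 = $3,505,614.92.
EOQ at $124.20 = 255.4 < 6100, so use break Q=6100: TC = 27,850×$124.20 + (27,850/6100.0)×34.9 + (6100.0/2)×0.24×$124.20 = $3,550,043.74.
Lowest total cost is $3,505,614.92 at Q = 253.9.

Q* ≈ 254 coils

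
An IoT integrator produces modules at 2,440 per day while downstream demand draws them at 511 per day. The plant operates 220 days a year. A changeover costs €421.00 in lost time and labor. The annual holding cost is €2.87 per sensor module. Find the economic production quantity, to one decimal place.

Annual demand D = 511 × 220 = 112,420.
Production build-up factor (1 − d/p) = 1 − 511/2,440 = 0.7906.
Q* = √(2DS / (H(1 − d/p))) = √(2 × 112,420 × 421 / (2.87 × 0.7906)).
= √(94,657,640 / 2.2689) ≈ 6459.006.

Q* ≈ 6,459.0 modules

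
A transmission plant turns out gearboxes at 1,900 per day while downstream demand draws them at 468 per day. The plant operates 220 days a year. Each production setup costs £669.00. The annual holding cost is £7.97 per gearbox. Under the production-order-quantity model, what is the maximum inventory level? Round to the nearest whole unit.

I_max ≈ 3,609 gearboxes

Annual demand D = 468 × 220 = 102,960.
Production build-up factor (1 − d/p) = 1 − 468/1,900 = 0.7537.
Q* = √(2DS / (H(1 − d/p))) = √(2 × 102,960 × 669 / (7.97 × 0.7537)).
= √(137,760,480 / 6.0069) ≈ 4788.930.
Maximum inventory = Q*(1 − d/p) = 4788.930 × 0.7537 ≈ 3609.341.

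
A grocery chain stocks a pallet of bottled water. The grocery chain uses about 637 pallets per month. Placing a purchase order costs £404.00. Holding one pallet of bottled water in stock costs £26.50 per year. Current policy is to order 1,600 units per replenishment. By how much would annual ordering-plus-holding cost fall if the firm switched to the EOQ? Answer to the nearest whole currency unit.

Annual demand D = 637 × 12 = 7,644.
EOQ = √(2DS/H) = √(2 × 7,644 × 404 / 26.5) ≈ 482.77.
Cost at Q* = (D/Q*)S + (Q*/2)H = √(2DSH) ≈ £12,793.49.
Cost at Q = 1,600: (7,644/1,600)×404 + (1,600/2)×26.5 = £1,930.11 + £21,200.00 = £23,130.11.
Excess = £23,130.11 − £12,793.49 = £10,336.62.

Extra cost ≈ £10,337 per year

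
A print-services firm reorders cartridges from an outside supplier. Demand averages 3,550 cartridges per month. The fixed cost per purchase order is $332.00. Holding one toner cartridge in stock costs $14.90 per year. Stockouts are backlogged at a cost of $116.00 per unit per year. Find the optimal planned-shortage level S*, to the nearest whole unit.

Annual demand D = 3,550 × 12 = 42,600.
With planned backorders, Q* = √(2DS/H) · √((H+B)/B).
√(2DS/H) = √(2 × 42,600 × 332 / 14.9) = 1377.830.
√((H+B)/B) = √((14.9+116)/116) = 1.0623.
Q* ≈ 1463.648.
S* = Q* · H/(H+B) = 1463.648 × 14.9/130.9 ≈ 166.603.

S* ≈ 167 cartridges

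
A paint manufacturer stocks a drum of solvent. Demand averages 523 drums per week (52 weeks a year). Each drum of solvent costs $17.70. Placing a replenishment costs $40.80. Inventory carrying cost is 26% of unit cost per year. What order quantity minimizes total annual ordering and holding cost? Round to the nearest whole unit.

Q* ≈ 694 drums

Annual demand D = 523 × 52 = 27,196.
Holding cost H = 0.26 × $17.70 = $4.6020 per unit per year.
EOQ = √(2DS / H) = √(2 × 27,196 × 40.8 / 4.602).
= √(2,219,193.6 / 4.602) = √482,223.7288 ≈ 694.423.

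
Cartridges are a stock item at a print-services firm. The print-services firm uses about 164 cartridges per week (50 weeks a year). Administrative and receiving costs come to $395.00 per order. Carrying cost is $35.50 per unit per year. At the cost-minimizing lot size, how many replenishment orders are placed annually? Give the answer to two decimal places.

Annual demand D = 164 × 50 = 8,200.
EOQ = √(2DS/H) = √(2 × 8,200 × 395 / 35.5) ≈ 427.18.
Orders per year = D / Q* = 8,200 / 427.18 ≈ 19.196.

N ≈ 19.20 orders per year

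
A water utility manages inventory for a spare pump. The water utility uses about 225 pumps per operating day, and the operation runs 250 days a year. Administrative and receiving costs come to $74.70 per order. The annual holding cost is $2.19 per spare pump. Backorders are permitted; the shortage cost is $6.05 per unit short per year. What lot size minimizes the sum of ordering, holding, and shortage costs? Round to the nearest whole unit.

Q* ≈ 2,286 pumps

Annual demand D = 225 × 250 = 56,250.
With planned backorders, Q* = √(2DS/H) · √((H+B)/B).
√(2DS/H) = √(2 × 56,250 × 74.7 / 2.19) = 1958.910.
√((H+B)/B) = √((2.19+6.05)/6.05) = 1.1670.
Q* ≈ 2286.127.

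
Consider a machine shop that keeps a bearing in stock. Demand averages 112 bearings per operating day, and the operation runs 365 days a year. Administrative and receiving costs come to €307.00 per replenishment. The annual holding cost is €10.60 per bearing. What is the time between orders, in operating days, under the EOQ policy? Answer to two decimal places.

T ≈ 13.74 days

Annual demand D = 112 × 365 = 40,880.
EOQ = √(2DS/H) = √(2 × 40,880 × 307 / 10.6) ≈ 1538.82.
Cycle time = Q*/D × 365 = 1538.82 / 40,880 × 365 ≈ 13.739 days.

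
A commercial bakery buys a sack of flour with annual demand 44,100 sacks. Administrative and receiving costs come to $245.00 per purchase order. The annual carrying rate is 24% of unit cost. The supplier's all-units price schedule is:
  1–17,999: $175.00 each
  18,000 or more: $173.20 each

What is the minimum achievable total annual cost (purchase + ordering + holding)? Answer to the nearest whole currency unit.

TC* ≈ $7,747,626

Holding cost per unit per year at price C is H = 0.24·C.
Evaluate total cost at each tier's feasible EOQ or, if the EOQ is below the tier, at the tier's minimum quantity.
EOQ at $175.00 = 717.3 (feasible in tier 1): TC = 44,100×$175.00 + (44,100/717.3)×245 + (717.3/2)×0.24×$175.00 = $7,747,626.04.
EOQ at $173.20 = 721.0 < 18000, so use break Q=18000: TC = 44,100×$173.20 + (44,100/18000.0)×245 + (18000.0/2)×0.24×$173.20 = $8,012,832.25.
Lowest total cost among the candidates is at Q = 717.3.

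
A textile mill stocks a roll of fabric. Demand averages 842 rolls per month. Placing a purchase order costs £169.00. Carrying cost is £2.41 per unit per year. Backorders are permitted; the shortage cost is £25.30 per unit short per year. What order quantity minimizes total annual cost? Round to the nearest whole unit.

Annual demand D = 842 × 12 = 10,104.
With planned backorders, Q* = √(2DS/H) · √((H+B)/B).
√(2DS/H) = √(2 × 10,104 × 169 / 2.41) = 1190.410.
√((H+B)/B) = √((2.41+25.3)/25.3) = 1.0465.
Q* ≈ 1245.818.

Q* ≈ 1,246 rolls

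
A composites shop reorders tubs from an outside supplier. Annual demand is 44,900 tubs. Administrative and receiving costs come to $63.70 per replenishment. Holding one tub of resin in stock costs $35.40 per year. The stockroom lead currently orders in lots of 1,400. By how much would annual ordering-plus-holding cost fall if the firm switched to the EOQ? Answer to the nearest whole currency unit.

EOQ = √(2DS/H) = √(2 × 44,900 × 63.7 / 35.4) ≈ 401.98.
Cost at Q* = (D/Q*)S + (Q*/2)H = √(2DSH) ≈ $14,230.15.
Cost at Q = 1,400: (44,900/1,400)×63.7 + (1,400/2)×35.4 = $2,042.95 + $24,780.00 = $26,822.95.
Excess = $26,822.95 − $14,230.15 = $12,592.80.

Extra cost ≈ $12,593 per year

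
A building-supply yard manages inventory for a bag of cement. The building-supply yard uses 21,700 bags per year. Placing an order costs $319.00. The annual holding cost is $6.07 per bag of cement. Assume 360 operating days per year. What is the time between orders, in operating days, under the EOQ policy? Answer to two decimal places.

T ≈ 25.05 days

Q* = √(2DS/H) = √(2 × 21,700 × 319 / 6.07) ≈ 1510.24.
Cycle time = Q*/D × 360 = 1510.24 / 21,700 × 360 ≈ 25.055 days.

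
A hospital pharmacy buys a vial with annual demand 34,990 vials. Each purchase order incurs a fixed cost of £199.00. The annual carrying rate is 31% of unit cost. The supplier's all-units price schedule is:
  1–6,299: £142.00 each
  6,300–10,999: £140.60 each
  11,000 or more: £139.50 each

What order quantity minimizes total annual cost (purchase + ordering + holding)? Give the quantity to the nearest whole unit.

Holding cost per unit per year at price C is H = 0.31·C.
For each price level, check whether its EOQ is feasible; otherwise the best quantity at that price is the breakpoint.
EOQ at £142.00 = 562.5 (feasible in tier 1): TC = 34,990×£142.00 + (34,990/562.5)×199 + (562.5/2)×0.31×£142.00 = £4,993,339.31.
EOQ at £140.60 = 565.2 < 6300, so use break Q=6300: TC = 34,990×£140.60 + (34,990/6300.0)×199 + (6300.0/2)×0.31×£140.60 = £5,057,995.14.
EOQ at £139.50 = 567.5 < 11000, so use break Q=11000: TC = 34,990×£139.50 + (34,990/11000.0)×199 + (11000.0/2)×0.31×£139.50 = £5,119,585.50.
Lowest total cost is £4,993,339.31 at Q = 562.5.

Q* ≈ 562 vials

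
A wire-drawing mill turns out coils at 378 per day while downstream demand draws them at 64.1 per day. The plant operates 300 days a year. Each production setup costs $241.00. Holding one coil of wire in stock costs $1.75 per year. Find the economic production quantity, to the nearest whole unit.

Q* ≈ 2,525 coils

Annual demand D = 64.1 × 300 = 19,230.
Production build-up factor (1 − d/p) = 1 − 64.1/378 = 0.8304.
Q* = √(2DS / (H(1 − d/p))) = √(2 × 19,230 × 241 / (1.75 × 0.8304)).
= √(9,268,860 / 1.4532) ≈ 2525.483.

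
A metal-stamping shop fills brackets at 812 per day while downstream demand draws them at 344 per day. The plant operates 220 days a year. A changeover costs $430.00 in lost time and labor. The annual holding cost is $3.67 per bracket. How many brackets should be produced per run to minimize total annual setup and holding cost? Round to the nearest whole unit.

Q* ≈ 5,547 brackets

Annual demand D = 344 × 220 = 75,680.
Production build-up factor (1 − d/p) = 1 − 344/812 = 0.5764.
Q* = √(2DS / (H(1 − d/p))) = √(2 × 75,680 × 430 / (3.67 × 0.5764)).
= √(65,084,800 / 2.1152) ≈ 5547.047.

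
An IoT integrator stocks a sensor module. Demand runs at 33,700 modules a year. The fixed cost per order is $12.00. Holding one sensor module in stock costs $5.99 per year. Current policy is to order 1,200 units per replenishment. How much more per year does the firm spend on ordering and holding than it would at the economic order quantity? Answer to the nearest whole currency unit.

Extra cost ≈ $1,730 per year

EOQ = √(2DS/H) = √(2 × 33,700 × 12 / 5.99) ≈ 367.46.
Cost at Q* = (D/Q*)S + (Q*/2)H = √(2DSH) ≈ $2,201.07.
Cost at Q = 1,200: (33,700/1,200)×12 + (1,200/2)×5.99 = $337.00 + $3,594.00 = $3,931.00.
Excess = $3,931.00 − $2,201.07 = $1,729.93.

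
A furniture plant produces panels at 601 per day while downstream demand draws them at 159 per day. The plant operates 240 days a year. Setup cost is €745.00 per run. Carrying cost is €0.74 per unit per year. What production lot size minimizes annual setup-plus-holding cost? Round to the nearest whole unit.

Annual demand D = 159 × 240 = 38,160.
Production build-up factor (1 − d/p) = 1 − 159/601 = 0.7354.
Q* = √(2DS / (H(1 − d/p))) = √(2 × 38,160 × 745 / (0.74 × 0.7354)).
= √(56,858,400 / 0.5442) ≈ 10221.334.

Q* ≈ 10,221 panels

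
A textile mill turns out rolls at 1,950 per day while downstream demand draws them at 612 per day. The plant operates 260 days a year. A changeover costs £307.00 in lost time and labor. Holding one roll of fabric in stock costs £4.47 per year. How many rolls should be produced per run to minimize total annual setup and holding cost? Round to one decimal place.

Annual demand D = 612 × 260 = 159,120.
Production build-up factor (1 − d/p) = 1 − 612/1,950 = 0.6862.
Q* = √(2DS / (H(1 − d/p))) = √(2 × 159,120 × 307 / (4.47 × 0.6862)).
= √(97,699,680 / 3.0671) ≈ 5643.936.

Q* ≈ 5,643.9 rolls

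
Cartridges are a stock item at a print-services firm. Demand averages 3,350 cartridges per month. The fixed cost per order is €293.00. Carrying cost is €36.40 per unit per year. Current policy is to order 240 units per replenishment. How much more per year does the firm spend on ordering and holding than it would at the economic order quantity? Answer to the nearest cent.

Extra cost ≈ €24,162.71 per year

Annual demand D = 3,350 × 12 = 40,200.
EOQ = √(2DS/H) = √(2 × 40,200 × 293 / 36.4) ≈ 804.47.
Cost at Q* = (D/Q*)S + (Q*/2)H = √(2DSH) ≈ €29,282.79.
Cost at Q = 240: (40,200/240)×293 + (240/2)×36.4 = €49,077.50 + €4,368.00 = €53,445.50.
Excess = €53,445.50 − €29,282.79 = €24,162.71.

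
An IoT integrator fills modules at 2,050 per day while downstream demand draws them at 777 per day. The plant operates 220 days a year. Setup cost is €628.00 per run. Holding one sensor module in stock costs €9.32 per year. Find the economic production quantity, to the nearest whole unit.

Annual demand D = 777 × 220 = 170,940.
Production build-up factor (1 − d/p) = 1 − 777/2,050 = 0.6210.
Q* = √(2DS / (H(1 − d/p))) = √(2 × 170,940 × 628 / (9.32 × 0.6210)).
= √(214,700,640 / 5.7875) ≈ 6090.759.

Q* ≈ 6,091 modules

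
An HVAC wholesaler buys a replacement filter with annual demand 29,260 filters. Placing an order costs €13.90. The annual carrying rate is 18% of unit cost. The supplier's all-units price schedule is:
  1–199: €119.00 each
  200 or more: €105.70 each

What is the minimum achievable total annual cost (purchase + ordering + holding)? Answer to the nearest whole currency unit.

TC* ≈ €3,096,716

Holding cost per unit per year at price C is H = 0.18·C.
For each price level, check whether its EOQ is feasible; otherwise the best quantity at that price is the breakpoint.
EOQ at €119.00 = 194.9 (feasible in tier 1): TC = 29,260×€119.00 + (29,260/194.9)×13.9 + (194.9/2)×0.18×€119.00 = €3,486,114.16.
EOQ at €105.70 = 206.8 (feasible in tier 2): TC = 29,260×€105.70 + (29,260/206.8)×13.9 + (206.8/2)×0.18×€105.70 = €3,096,715.99.
Lowest total cost among the candidates is at Q = 206.8.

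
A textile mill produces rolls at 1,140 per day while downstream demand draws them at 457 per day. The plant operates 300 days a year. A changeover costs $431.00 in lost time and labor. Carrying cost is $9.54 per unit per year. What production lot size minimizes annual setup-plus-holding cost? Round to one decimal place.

Q* ≈ 4,547.2 rolls

Annual demand D = 457 × 300 = 137,100.
Production build-up factor (1 − d/p) = 1 − 457/1,140 = 0.5991.
Q* = √(2DS / (H(1 − d/p))) = √(2 × 137,100 × 431 / (9.54 × 0.5991)).
= √(118,180,200 / 5.7156) ≈ 4547.160.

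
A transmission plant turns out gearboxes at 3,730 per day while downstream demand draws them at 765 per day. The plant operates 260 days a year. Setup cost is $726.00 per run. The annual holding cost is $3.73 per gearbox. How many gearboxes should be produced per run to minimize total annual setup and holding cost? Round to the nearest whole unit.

Annual demand D = 765 × 260 = 198,900.
Production build-up factor (1 − d/p) = 1 − 765/3,730 = 0.7949.
Q* = √(2DS / (H(1 − d/p))) = √(2 × 198,900 × 726 / (3.73 × 0.7949)).
= √(288,802,800 / 2.965) ≈ 9869.345.

Q* ≈ 9,869 gearboxes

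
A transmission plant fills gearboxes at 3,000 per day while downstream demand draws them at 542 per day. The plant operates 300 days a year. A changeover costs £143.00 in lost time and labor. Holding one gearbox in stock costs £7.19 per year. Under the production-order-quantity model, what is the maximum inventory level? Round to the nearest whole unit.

I_max ≈ 2,302 gearboxes

Annual demand D = 542 × 300 = 162,600.
Production build-up factor (1 − d/p) = 1 − 542/3,000 = 0.8193.
Q* = √(2DS / (H(1 − d/p))) = √(2 × 162,600 × 143 / (7.19 × 0.8193)).
= √(46,503,600 / 5.891) ≈ 2809.626.
Maximum inventory = Q*(1 − d/p) = 2809.626 × 0.8193 ≈ 2302.020.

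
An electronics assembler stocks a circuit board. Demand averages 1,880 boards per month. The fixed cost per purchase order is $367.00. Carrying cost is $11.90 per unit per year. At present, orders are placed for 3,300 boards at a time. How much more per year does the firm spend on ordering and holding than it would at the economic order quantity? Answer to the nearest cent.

Annual demand D = 1,880 × 12 = 22,560.
EOQ = √(2DS/H) = √(2 × 22,560 × 367 / 11.9) ≈ 1179.63.
Cost at Q* = (D/Q*)S + (Q*/2)H = √(2DSH) ≈ $14,037.54.
Cost at Q = 3,300: (22,560/3,300)×367 + (3,300/2)×11.9 = $2,508.95 + $19,635.00 = $22,143.95.
Excess = $22,143.95 − $14,037.54 = $8,106.40.

Extra cost ≈ $8,106.40 per year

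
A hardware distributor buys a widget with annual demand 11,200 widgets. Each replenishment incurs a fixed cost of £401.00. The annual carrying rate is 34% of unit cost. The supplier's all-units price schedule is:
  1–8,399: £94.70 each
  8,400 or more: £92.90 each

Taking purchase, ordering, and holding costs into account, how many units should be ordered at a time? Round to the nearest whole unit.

Q* ≈ 528 widgets

Holding cost per unit per year at price C is H = 0.34·C.
Candidates are each tier's EOQ (if it falls in that tier) and each price-break quantity.
EOQ at £94.70 = 528.2 (feasible in tier 1): TC = 11,200×£94.70 + (11,200/528.2)×401 + (528.2/2)×0.34×£94.70 = £1,077,646.33.
EOQ at £92.90 = 533.3 < 8400, so use break Q=8400: TC = 11,200×£92.90 + (11,200/8400.0)×401 + (8400.0/2)×0.34×£92.90 = £1,173,675.87.
Lowest total cost is £1,077,646.33 at Q = 528.2.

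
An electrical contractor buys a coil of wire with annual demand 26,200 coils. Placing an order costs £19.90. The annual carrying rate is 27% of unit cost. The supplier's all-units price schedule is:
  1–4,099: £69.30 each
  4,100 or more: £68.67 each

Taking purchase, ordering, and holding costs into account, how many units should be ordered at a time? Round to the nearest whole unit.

Q* ≈ 236 coils

Holding cost per unit per year at price C is H = 0.27·C.
Evaluate total cost at each tier's feasible EOQ or, if the EOQ is below the tier, at the tier's minimum quantity.
EOQ at £69.30 = 236.1 (feasible in tier 1): TC = 26,200×£69.30 + (26,200/236.1)×19.9 + (236.1/2)×0.27×£69.30 = £1,820,077.14.
EOQ at £68.67 = 237.2 < 4100, so use break Q=4100: TC = 26,200×£68.67 + (26,200/4100.0)×19.9 + (4100.0/2)×0.27×£68.67 = £1,837,290.01.
Lowest total cost is £1,820,077.14 at Q = 236.1.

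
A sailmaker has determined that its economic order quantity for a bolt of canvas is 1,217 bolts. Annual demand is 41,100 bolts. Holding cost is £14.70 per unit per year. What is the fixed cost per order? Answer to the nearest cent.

The basic EOQ model gives Q* = √(2DS/H); rearrange for the unknown.
From Q* = √(2DS/H): S = Q*²H / (2D) = 1,217² × 14.7 / (2 × 41,100) = 264.8663.

S ≈ £264.87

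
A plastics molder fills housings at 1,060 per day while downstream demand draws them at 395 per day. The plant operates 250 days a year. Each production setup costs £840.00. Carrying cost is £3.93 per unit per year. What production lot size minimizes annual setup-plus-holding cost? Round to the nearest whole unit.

Q* ≈ 8,203 housings

Annual demand D = 395 × 250 = 98,750.
Production build-up factor (1 − d/p) = 1 − 395/1,060 = 0.6274.
Q* = √(2DS / (H(1 − d/p))) = √(2 × 98,750 × 840 / (3.93 × 0.6274)).
= √(165,900,000 / 2.4655) ≈ 8202.930.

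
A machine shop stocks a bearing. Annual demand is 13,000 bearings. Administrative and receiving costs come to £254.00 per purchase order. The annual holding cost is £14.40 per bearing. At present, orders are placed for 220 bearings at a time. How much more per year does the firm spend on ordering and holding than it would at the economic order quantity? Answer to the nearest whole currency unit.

EOQ = √(2DS/H) = √(2 × 13,000 × 254 / 14.4) ≈ 677.21.
Cost at Q* = (D/Q*)S + (Q*/2)H = √(2DSH) ≈ £9,751.80.
Cost at Q = 220: (13,000/220)×254 + (220/2)×14.4 = £15,009.09 + £1,584.00 = £16,593.09.
Excess = £16,593.09 − £9,751.80 = £6,841.29.

Extra cost ≈ £6,841 per year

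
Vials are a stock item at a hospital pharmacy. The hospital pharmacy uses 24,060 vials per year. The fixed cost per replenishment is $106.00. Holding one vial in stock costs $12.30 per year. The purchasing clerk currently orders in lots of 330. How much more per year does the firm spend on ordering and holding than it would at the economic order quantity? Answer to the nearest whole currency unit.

Extra cost ≈ $1,837 per year

EOQ = √(2DS/H) = √(2 × 24,060 × 106 / 12.3) ≈ 643.97.
Cost at Q* = (D/Q*)S + (Q*/2)H = √(2DSH) ≈ $7,920.79.
Cost at Q = 330: (24,060/330)×106 + (330/2)×12.3 = $7,728.36 + $2,029.50 = $9,757.86.
Excess = $9,757.86 − $7,920.79 = $1,837.08.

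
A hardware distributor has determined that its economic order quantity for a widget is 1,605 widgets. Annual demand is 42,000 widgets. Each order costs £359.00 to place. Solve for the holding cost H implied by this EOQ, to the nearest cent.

Invert the EOQ relation Q*² = 2DS/H.
From Q* = √(2DS/H): H = 2DS / Q*² = 2 × 42,000 × 359 / 1,605² = 11.7064.

H ≈ £11.71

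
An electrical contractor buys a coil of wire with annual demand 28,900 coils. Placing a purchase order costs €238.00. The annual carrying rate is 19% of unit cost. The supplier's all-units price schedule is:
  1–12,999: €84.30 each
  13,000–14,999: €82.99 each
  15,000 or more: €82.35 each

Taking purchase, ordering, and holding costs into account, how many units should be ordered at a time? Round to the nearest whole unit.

Holding cost per unit per year at price C is H = 0.19·C.
For each price level, check whether its EOQ is feasible; otherwise the best quantity at that price is the breakpoint.
EOQ at €84.30 = 926.7 (feasible in tier 1): TC = 28,900×€84.30 + (28,900/926.7)×238 + (926.7/2)×0.19×€84.30 = €2,451,113.73.
EOQ at €82.99 = 934.0 < 13000, so use break Q=13000: TC = 28,900×€82.99 + (28,900/13000.0)×238 + (13000.0/2)×0.19×€82.99 = €2,501,432.74.
EOQ at €82.35 = 937.7 < 15000, so use break Q=15000: TC = 28,900×€82.35 + (28,900/15000.0)×238 + (15000.0/2)×0.19×€82.35 = €2,497,722.30.
Lowest total cost is €2,451,113.73 at Q = 926.7.

Q* ≈ 927 coils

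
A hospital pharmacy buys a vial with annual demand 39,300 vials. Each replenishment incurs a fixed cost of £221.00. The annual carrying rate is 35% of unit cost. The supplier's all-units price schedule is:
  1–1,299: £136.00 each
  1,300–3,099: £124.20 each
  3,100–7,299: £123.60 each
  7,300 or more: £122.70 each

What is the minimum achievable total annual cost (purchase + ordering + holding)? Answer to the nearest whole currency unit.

TC* ≈ £4,915,996

Holding cost per unit per year at price C is H = 0.35·C.
Candidates are each tier's EOQ (if it falls in that tier) and each price-break quantity.
EOQ at £136.00 = 604.1 (feasible in tier 1): TC = 39,300×£136.00 + (39,300/604.1)×221 + (604.1/2)×0.35×£136.00 = £5,373,554.84.
EOQ at £124.20 = 632.1 < 1300, so use break Q=1300: TC = 39,300×£124.20 + (39,300/1300.0)×221 + (1300.0/2)×0.35×£124.20 = £4,915,996.50.
EOQ at £123.60 = 633.7 < 3100, so use break Q=3100: TC = 39,300×£123.60 + (39,300/3100.0)×221 + (3100.0/2)×0.35×£123.60 = £4,927,334.71.
EOQ at £122.70 = 636.0 < 7300, so use break Q=7300: TC = 39,300×£122.70 + (39,300/7300.0)×221 + (7300.0/2)×0.35×£122.70 = £4,980,049.02.
Lowest total cost among the candidates is at Q = 1300.0.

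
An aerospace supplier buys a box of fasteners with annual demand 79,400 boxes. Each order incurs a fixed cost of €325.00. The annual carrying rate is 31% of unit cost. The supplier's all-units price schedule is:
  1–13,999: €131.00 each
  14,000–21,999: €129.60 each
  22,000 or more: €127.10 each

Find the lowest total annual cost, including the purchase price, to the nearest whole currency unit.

TC* ≈ €10,447,181

Holding cost per unit per year at price C is H = 0.31·C.
For each price level, check whether its EOQ is feasible; otherwise the best quantity at that price is the breakpoint.
EOQ at €131.00 = 1127.3 (feasible in tier 1): TC = 79,400×€131.00 + (79,400/1127.3)×325 + (1127.3/2)×0.31×€131.00 = €10,447,180.80.
EOQ at €129.60 = 1133.4 < 14000, so use break Q=14000: TC = 79,400×€129.60 + (79,400/14000.0)×325 + (14000.0/2)×0.31×€129.60 = €10,573,315.21.
EOQ at €127.10 = 1144.5 < 22000, so use break Q=22000: TC = 79,400×€127.10 + (79,400/22000.0)×325 + (22000.0/2)×0.31×€127.10 = €10,526,323.95.
Lowest total cost among the candidates is at Q = 1127.3.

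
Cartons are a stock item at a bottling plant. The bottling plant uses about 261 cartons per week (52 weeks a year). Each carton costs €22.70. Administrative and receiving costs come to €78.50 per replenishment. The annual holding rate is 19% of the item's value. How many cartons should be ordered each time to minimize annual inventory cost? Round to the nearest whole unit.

Q* ≈ 703 cartons

Annual demand D = 261 × 52 = 13,572.
Holding cost H = 0.19 × €22.70 = €4.3130 per unit per year.
EOQ = √(2DS / H) = √(2 × 13,572 × 78.5 / 4.313).
= √(2,130,804 / 4.313) = √494,042.198 ≈ 702.881.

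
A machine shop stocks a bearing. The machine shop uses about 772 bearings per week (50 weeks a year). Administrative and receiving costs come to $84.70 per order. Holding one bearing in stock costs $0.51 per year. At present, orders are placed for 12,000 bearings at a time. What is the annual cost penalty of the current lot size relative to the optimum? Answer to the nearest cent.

Annual demand D = 772 × 50 = 38,600.
EOQ = √(2DS/H) = √(2 × 38,600 × 84.7 / 0.51) ≈ 3580.68.
Cost at Q* = (D/Q*)S + (Q*/2)H = √(2DSH) ≈ $1,826.15.
Cost at Q = 12,000: (38,600/12,000)×84.7 + (12,000/2)×0.51 = $272.45 + $3,060.00 = $3,332.45.
Excess = $3,332.45 − $1,826.15 = $1,506.31.

Extra cost ≈ $1,506.31 per year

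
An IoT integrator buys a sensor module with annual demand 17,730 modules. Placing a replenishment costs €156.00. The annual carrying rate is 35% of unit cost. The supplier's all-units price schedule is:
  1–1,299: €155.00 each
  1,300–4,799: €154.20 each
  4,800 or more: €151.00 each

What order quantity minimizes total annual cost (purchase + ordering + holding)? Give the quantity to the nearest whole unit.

Q* ≈ 319 modules

Holding cost per unit per year at price C is H = 0.35·C.
For each price level, check whether its EOQ is feasible; otherwise the best quantity at that price is the breakpoint.
EOQ at €155.00 = 319.3 (feasible in tier 1): TC = 17,730×€155.00 + (17,730/319.3)×156 + (319.3/2)×0.35×€155.00 = €2,765,473.34.
EOQ at €154.20 = 320.2 < 1300, so use break Q=1300: TC = 17,730×€154.20 + (17,730/1300.0)×156 + (1300.0/2)×0.35×€154.20 = €2,771,174.10.
EOQ at €151.00 = 323.5 < 4800, so use break Q=4800: TC = 17,730×€151.00 + (17,730/4800.0)×156 + (4800.0/2)×0.35×€151.00 = €2,804,646.23.
Lowest total cost is €2,765,473.34 at Q = 319.3.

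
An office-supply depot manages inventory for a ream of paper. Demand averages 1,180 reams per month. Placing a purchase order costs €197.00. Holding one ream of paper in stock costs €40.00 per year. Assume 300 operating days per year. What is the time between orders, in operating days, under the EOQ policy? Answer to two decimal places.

T ≈ 7.91 days

Annual demand D = 1,180 × 12 = 14,160.
Q* = √(2DS/H) = √(2 × 14,160 × 197 / 40) ≈ 373.46.
Cycle time = Q*/D × 300 = 373.46 / 14,160 × 300 ≈ 7.912 days.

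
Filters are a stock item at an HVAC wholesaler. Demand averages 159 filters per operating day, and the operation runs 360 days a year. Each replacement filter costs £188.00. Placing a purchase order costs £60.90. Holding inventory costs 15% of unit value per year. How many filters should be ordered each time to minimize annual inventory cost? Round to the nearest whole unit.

Q* ≈ 497 filters

Annual demand D = 159 × 360 = 57,240.
Holding cost H = 0.15 × £188.00 = £28.2000 per unit per year.
EOQ = √(2DS / H) = √(2 × 57,240 × 60.9 / 28.2).
= √(6,971,832 / 28.2) = √247,228.0851 ≈ 497.220.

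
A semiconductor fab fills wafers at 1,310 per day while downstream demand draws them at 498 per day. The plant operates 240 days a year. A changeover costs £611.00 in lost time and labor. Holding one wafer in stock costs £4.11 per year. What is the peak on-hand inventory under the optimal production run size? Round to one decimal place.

Annual demand D = 498 × 240 = 119,520.
Production build-up factor (1 − d/p) = 1 − 498/1,310 = 0.6198.
Q* = √(2DS / (H(1 − d/p))) = √(2 × 119,520 × 611 / (4.11 × 0.6198)).
= √(146,053,440 / 2.5476) ≈ 7571.686.
Maximum inventory = Q*(1 − d/p) = 7571.686 × 0.6198 ≈ 4693.290.

I_max ≈ 4,693.3 wafers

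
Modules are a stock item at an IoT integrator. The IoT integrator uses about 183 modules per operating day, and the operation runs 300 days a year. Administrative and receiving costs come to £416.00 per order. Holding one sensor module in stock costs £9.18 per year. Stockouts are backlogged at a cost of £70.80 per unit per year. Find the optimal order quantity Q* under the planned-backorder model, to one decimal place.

Annual demand D = 183 × 300 = 54,900.
With planned backorders, Q* = √(2DS/H) · √((H+B)/B).
√(2DS/H) = √(2 × 54,900 × 416 / 9.18) = 2230.625.
√((H+B)/B) = √((9.18+70.8)/70.8) = 1.0629.
Q* ≈ 2370.831.

Q* ≈ 2,370.8 modules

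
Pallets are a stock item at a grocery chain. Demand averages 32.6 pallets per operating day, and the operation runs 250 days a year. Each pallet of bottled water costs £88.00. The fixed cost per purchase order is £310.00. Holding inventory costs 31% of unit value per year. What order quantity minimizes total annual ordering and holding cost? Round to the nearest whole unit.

Q* ≈ 430 pallets

Annual demand D = 32.6 × 250 = 8,150.
Holding cost H = 0.31 × £88.00 = £27.2800 per unit per year.
EOQ = √(2DS / H) = √(2 × 8,150 × 310 / 27.28).
= √(5,053,000 / 27.28) = √185,227.2727 ≈ 430.380.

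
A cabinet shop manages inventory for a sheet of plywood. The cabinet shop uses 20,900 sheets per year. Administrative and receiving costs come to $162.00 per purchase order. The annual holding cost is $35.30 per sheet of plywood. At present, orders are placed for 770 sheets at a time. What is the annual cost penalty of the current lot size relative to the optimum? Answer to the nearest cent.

EOQ = √(2DS/H) = √(2 × 20,900 × 162 / 35.3) ≈ 437.98.
Cost at Q* = (D/Q*)S + (Q*/2)H = √(2DSH) ≈ $15,460.84.
Cost at Q = 770: (20,900/770)×162 + (770/2)×35.3 = $4,397.14 + $13,590.50 = $17,987.64.
Excess = $17,987.64 − $15,460.84 = $2,526.81.

Extra cost ≈ $2,526.81 per year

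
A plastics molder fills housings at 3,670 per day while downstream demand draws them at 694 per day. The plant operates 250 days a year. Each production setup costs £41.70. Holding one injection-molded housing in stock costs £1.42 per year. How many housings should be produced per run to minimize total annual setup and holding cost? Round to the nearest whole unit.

Q* ≈ 3,545 housings

Annual demand D = 694 × 250 = 173,500.
Production build-up factor (1 − d/p) = 1 − 694/3,670 = 0.8109.
Q* = √(2DS / (H(1 − d/p))) = √(2 × 173,500 × 41.7 / (1.42 × 0.8109)).
= √(14,469,900 / 1.1515) ≈ 3544.910.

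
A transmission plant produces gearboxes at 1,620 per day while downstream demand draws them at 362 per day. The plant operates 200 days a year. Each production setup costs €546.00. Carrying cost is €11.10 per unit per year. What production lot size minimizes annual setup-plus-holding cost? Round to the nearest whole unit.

Q* ≈ 3,029 gearboxes

Annual demand D = 362 × 200 = 72,400.
Production build-up factor (1 − d/p) = 1 − 362/1,620 = 0.7765.
Q* = √(2DS / (H(1 − d/p))) = √(2 × 72,400 × 546 / (11.1 × 0.7765)).
= √(79,060,800 / 8.6196) ≈ 3028.561.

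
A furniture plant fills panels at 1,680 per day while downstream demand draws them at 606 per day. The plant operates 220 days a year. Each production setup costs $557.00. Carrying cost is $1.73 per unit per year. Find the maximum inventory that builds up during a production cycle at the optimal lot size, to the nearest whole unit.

I_max ≈ 7,408 panels

Annual demand D = 606 × 220 = 133,320.
Production build-up factor (1 − d/p) = 1 − 606/1,680 = 0.6393.
Q* = √(2DS / (H(1 − d/p))) = √(2 × 133,320 × 557 / (1.73 × 0.6393)).
= √(148,518,480 / 1.106) ≈ 11588.299.
Maximum inventory = Q*(1 − d/p) = 11588.299 × 0.6393 ≈ 7408.234.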